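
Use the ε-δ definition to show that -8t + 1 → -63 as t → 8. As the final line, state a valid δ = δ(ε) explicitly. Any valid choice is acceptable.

δ = ε/8

Let ε > 0 be given. We need δ > 0 so that 0 < |t − 8| < δ implies |(-8t + 1) + 63| < ε.
|(-8t + 1) + 63| = |-8t + 64| = 8|t − 8|.
So 8|t − 8| < ε exactly when |t − 8| < ε/8.
Take δ = ε/8. If 0 < |t − 8| < δ then |(-8t + 1) + 63| = 8|t − 8| < 8·(ε/8) = ε.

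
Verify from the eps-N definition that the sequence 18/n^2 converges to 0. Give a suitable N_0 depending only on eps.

Let eps > 0. For n ≥ 1, |18/n^2 − 0| = 18/n^2.
18/n^2 < eps ⇔ n^2 > 18/eps ⇔ n > (18/eps)^{1/2}.
Take N_0 = (18/eps)^{1/2}. Then n > N_0 implies 18/n^2 < eps.

N_0 = (18/eps)^{1/2}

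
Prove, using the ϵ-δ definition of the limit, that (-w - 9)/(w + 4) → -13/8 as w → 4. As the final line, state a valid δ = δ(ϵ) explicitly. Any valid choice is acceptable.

Let ϵ > 0 be given. We want δ > 0 with 0 < |w − 4| < δ ⇒ |(-w - 9)/(w + 4) + 13/8| < ϵ.
Combining over a common denominator, (-w - 9)/(w + 4) + 13/8 = [(-w - 9)·8 − (-13)·(w + 4)] / [8·(w + 4)] = 5(w − 4) / (8(w + 4)).
So |(-w - 9)/(w + 4) + 13/8| = 5|w − 4| / (8·|w + 4|).
Restrict δ ≤ 4. Then |w − 4| < 4 gives |w + 4| = |(w − 4) + 8| ≥ 8 − 4 = 4.
Hence |(-w - 9)/(w + 4) + 13/8| < 5|w − 4|/(8·4) = (5/32)|w − 4|, which is < ϵ once |w − 4| < (32/5)ϵ.
Take δ = min(4, (32/5)ϵ). Then 0 < |w − 4| < δ forces both bounds, so |(-w - 9)/(w + 4) + 13/8| < ϵ.

δ = min(4, (32/5)ϵ)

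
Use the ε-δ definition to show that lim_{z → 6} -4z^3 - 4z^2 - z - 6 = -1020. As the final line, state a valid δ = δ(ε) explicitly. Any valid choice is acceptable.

δ = min(1, ε/561)

Let ε > 0 be given. We want δ > 0 such that 0 < |z − 6| < δ implies |(-4z^3 - 4z^2 - z - 6) + 1020| < ε.
(-4z^3 - 4z^2 - z - 6) + 1020 = -4z^3 - 4z^2 - z + 1014 = (z − 6)(-4z^2 - 28z - 169).
So |(-4z^3 - 4z^2 - z - 6) + 1020| = |z − 6|·|-4z^2 - 28z - 169|.
Assume first that |z − 6| < 1, so |z| < 7. Then |-4z^2 - 28z - 169| ≤ 4·7^2 + 28·7 + 169 = 561.
Hence |(-4z^3 - 4z^2 - z - 6) + 1020| ≤ 561|z − 6| < ε provided |z − 6| < ε/561.
Choosing δ = min(1, ε/561) ensures both conditions, hence |(-4z^3 - 4z^2 - z - 6) + 1020| < ε.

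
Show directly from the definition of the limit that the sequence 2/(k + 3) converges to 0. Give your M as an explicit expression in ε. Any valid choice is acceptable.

M = 2/ε

Let ε > 0 be given. For k ≥ 1, |2/(k + 3) − 0| = 2/(k + 3) ≤ 2/k.
We need 2/k < ε, i.e. k > 2/ε.
Take M = 2/ε. If k > M then |2/(k + 3)| ≤ 2/k < ε.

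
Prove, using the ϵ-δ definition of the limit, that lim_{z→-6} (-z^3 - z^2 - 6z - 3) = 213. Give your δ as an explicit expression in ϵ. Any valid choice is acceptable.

δ = min(1, ϵ/120)

Fix ϵ > 0. We want δ > 0 such that 0 < |z + 6| < δ implies |(-z^3 - z^2 - 6z - 3) − 213| < ϵ.
(-z^3 - z^2 - 6z - 3) − 213 = -z^3 - z^2 - 6z - 216 = (z + 6)(-z^2 + 5z - 36).
So |(-z^3 - z^2 - 6z - 3) − 213| = |z + 6|·|-z^2 + 5z - 36|.
Require δ ≤ 1. Then |z + 6| < 1 gives |z| < 7, and by the triangle inequality |-z^2 + 5z - 36| ≤ 7^2 + 5·7 + 36 = 120.
Hence |(-z^3 - z^2 - 6z - 3) − 213| ≤ 120|z + 6| < ϵ provided |z + 6| < ϵ/120.
Choosing δ = min(1, ϵ/120) ensures both conditions, hence |(-z^3 - z^2 - 6z - 3) − 213| < ϵ.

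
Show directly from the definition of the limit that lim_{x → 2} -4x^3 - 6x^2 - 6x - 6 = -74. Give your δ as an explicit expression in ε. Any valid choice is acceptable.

Let ε > 0. We want δ > 0 such that 0 < |x − 2| < δ implies |(-4x^3 - 6x^2 - 6x - 6) + 74| < ε.
(-4x^3 - 6x^2 - 6x - 6) + 74 = -4x^3 - 6x^2 - 6x + 68 = (x − 2)(-4x^2 - 14x - 34).
So |(-4x^3 - 6x^2 - 6x - 6) + 74| = |x − 2|·|-4x^2 - 14x - 34|.
Require δ ≤ 2. Then |x − 2| < 2 gives |x| < 4, and by the triangle inequality |-4x^2 - 14x - 34| ≤ 4·4^2 + 14·4 + 34 = 154.
Hence |(-4x^3 - 6x^2 - 6x - 6) + 74| ≤ 154|x − 2| < ε provided |x − 2| < ε/154.
Take δ = min(2, ε/154). Then 0 < |x − 2| < δ gives both |x − 2| < 2 and |x − 2| < ε/154, so |(-4x^3 - 6x^2 - 6x - 6) + 74| < ε.

δ = min(2, ε/154)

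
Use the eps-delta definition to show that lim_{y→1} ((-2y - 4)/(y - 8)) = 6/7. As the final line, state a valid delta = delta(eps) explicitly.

Suppose eps > 0. We want delta > 0 with 0 < |y − 1| < delta ⇒ |(-2y - 4)/(y - 8) − (6/7)| < eps.
Combining over a common denominator, (-2y - 4)/(y - 8) − (6/7) = [(-2y - 4)·(-7) − (-6)·(y - 8)] / [(-7)·(y - 8)] = 20(y − 1) / ((-7)(y - 8)).
So |(-2y - 4)/(y - 8) − (6/7)| = 20|y − 1| / (7·|y − 8|).
Require delta ≤ 7/2, so |y − 8| ≥ |-7| − |y − 1| > 7 − 7/2 = 7/2.
Hence |(-2y - 4)/(y - 8) − (6/7)| < 20|y − 1|/(7·(7/2)) = (40/49)|y − 1|, which is < eps once |y − 1| < (49/40)eps.
Take delta = min(7/2, (49/40)eps). Then 0 < |y − 1| < delta forces both bounds, so |(-2y - 4)/(y - 8) − (6/7)| < eps.

delta = min(7/2, (49/40)eps)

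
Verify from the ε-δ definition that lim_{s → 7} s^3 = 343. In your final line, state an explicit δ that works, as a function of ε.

δ = min(1, ε/169)

Let ε > 0. We seek δ > 0 with 0 < |s − 7| < δ ⇒ |s^3 − 343| < ε.
Factor: s^3 − 343 = (s − 7)(s^2 + 7s + 49), so |s^3 − 343| = |s − 7|·|s^2 + 7s + 49|.
Impose δ ≤ 1 so that |s| < 8; then |s^2 + 7s + 49| ≤ 169.
Hence |s^3 − 343| ≤ 169|s − 7|, which is < ε once |s − 7| < ε/169.
Take δ = min(1, ε/169). If 0 < |s − 7| < δ then both bounds hold and |s^3 − 343| ≤ 169|s − 7| < 169·(ε/169) = ε.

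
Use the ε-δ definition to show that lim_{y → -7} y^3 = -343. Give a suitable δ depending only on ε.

Let ε > 0. We seek δ > 0 with 0 < |y + 7| < δ ⇒ |y^3 + 343| < ε.
Factor: y^3 + 343 = (y + 7)(y^2 - 7y + 49), so |y^3 + 343| = |y + 7|·|y^2 - 7y + 49|.
Impose δ ≤ 1 so that |y| < 8; then |y^2 - 7y + 49| ≤ 169.
Hence |y^3 + 343| ≤ 169|y + 7|, which is < ε once |y + 7| < ε/169.
Take δ = min(1, ε/169). If 0 < |y + 7| < δ then both bounds hold and |y^3 + 343| ≤ 169|y + 7| < 169·(ε/169) = ε.

δ = min(1, ε/169)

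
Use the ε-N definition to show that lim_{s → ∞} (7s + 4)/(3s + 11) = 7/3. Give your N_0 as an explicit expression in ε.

Let ε > 0 be given. We seek N_0 > 0 such that s > N_0 implies |(7s + 4)/(3s + 11) − (7/3)| < ε.
(7s + 4)/(3s + 11) − (7/3) = (3(7s + 4) − 7(3s + 11)) / (3(3s + 11)) = -65/(3(3s + 11)).
For s > 0 we have 3s + 11 > 3s, so |(7s + 4)/(3s + 11) − (7/3)| = 65/(3(3s + 11)) < 65/(3·3s) = (65/9)/s.
Thus |(7s + 4)/(3s + 11) − (7/3)| < ε whenever s > (65/9)/ε.
Take N_0 = (65/9)/ε. If s > N_0 then |(7s + 4)/(3s + 11) − (7/3)| < (65/9)/s < ε.

N_0 = (65/9)/ε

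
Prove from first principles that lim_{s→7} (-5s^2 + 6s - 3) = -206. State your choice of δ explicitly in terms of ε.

δ = min(1, ε/69)

Fix ε > 0. We want δ > 0 such that 0 < |s − 7| < δ implies |(-5s^2 + 6s - 3) + 206| < ε.
(-5s^2 + 6s - 3) + 206 = -5s^2 + 6s + 203 = (s − 7)(-5s - 29).
So |(-5s^2 + 6s - 3) + 206| = |s − 7|·|-5s - 29|.
Require δ ≤ 1. Then |s − 7| < 1 gives |s| < 8, and by the triangle inequality |-5s - 29| ≤ 5·8 + 29 = 69.
Hence |(-5s^2 + 6s - 3) + 206| ≤ 69|s − 7| < ε provided |s − 7| < ε/69.
Choosing δ = min(1, ε/69) ensures both conditions, hence |(-5s^2 + 6s - 3) + 206| < ε.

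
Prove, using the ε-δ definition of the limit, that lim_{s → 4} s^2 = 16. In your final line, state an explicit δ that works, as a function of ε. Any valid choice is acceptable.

δ = min(2, ε/10)

Suppose ε > 0. We seek δ > 0 with 0 < |s − 4| < δ ⇒ |s^2 − 16| < ε.
Factor: s^2 − 16 = (s − 4)(s + 4), so |s^2 − 16| = |s − 4|·|s + 4|.
Impose δ ≤ 2 so that |s| < 6; then |s + 4| ≤ 10.
Hence |s^2 − 16| ≤ 10|s − 4|, which is < ε once |s − 4| < ε/10.
Take δ = min(2, ε/10). If 0 < |s − 4| < δ then both bounds hold and |s^2 − 16| ≤ 10|s − 4| < 10·(ε/10) = ε.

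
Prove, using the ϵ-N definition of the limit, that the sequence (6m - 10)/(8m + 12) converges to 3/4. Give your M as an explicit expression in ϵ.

M = (19/8)/ϵ

Let ϵ > 0 be given. For m ≥ 1, |(6m - 10)/(8m + 12) − (3/4)| = |-152|/(8(8m + 12)) = 152/(8(8m + 12)).
Since 8m + 12 ≥ 8m for m ≥ 1, this is ≤ 152/(8·8m) = (19/8)/m.
So |(6m - 10)/(8m + 12) − (3/4)| < ϵ whenever m > (19/8)/ϵ.
Take M = (19/8)/ϵ. If m > M then |(6m - 10)/(8m + 12) − (3/4)| ≤ (19/8)/m < ϵ.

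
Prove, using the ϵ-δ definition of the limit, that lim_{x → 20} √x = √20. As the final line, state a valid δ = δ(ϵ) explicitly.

Fix ϵ > 0. We want δ > 0 such that 0 < |x − 20| < δ implies |√x − √20| < ϵ.
Multiplying by the conjugate, |√x − √20| = |x − 20|/(√x + √20).
Restrict δ ≤ 20 so that |x − 20| < 20 forces x > 0, and then √x + √20 > √20.
Hence |√x − √20| < |x − 20|/√20, which is < ϵ once |x − 20| < √20·ϵ.
Take δ = min(20, √20·ϵ). If 0 < |x − 20| < δ then x > 0 and |√x − √20| < |x − 20|/√20 < ϵ.

δ = min(20, √20·ϵ)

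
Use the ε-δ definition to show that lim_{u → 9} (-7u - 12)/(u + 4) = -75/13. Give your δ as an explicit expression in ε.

Let ε > 0. We want δ > 0 with 0 < |u − 9| < δ ⇒ |(-7u - 12)/(u + 4) + 75/13| < ε.
Combining over a common denominator, (-7u - 12)/(u + 4) + 75/13 = [(-7u - 12)·13 − (-75)·(u + 4)] / [13·(u + 4)] = -16(u − 9) / (13(u + 4)).
So |(-7u - 12)/(u + 4) + 75/13| = 16|u − 9| / (13·|u + 4|).
Require δ ≤ 13/2, so |u + 4| ≥ |13| − |u − 9| > 13 − 13/2 = 13/2.
Hence |(-7u - 12)/(u + 4) + 75/13| < 16|u − 9|/(13·(13/2)) = (32/169)|u − 9|, which is < ε once |u − 9| < (169/32)ε.
Take δ = min(13/2, (169/32)ε). Then 0 < |u − 9| < δ forces both bounds, so |(-7u - 12)/(u + 4) + 75/13| < ε.

δ = min(13/2, (169/32)ε)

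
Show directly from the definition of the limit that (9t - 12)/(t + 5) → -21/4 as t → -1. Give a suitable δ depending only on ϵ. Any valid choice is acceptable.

δ = min(2, (8/57)ϵ)

Let ϵ > 0 be given. We want δ > 0 with 0 < |t + 1| < δ ⇒ |(9t - 12)/(t + 5) + 21/4| < ϵ.
Combining over a common denominator, (9t - 12)/(t + 5) + 21/4 = [(9t - 12)·4 − (-21)·(t + 5)] / [4·(t + 5)] = 57(t + 1) / (4(t + 5)).
So |(9t - 12)/(t + 5) + 21/4| = 57|t + 1| / (4·|t + 5|).
Require δ ≤ 2, so |t + 5| ≥ |4| − |t + 1| > 4 − 2 = 2.
Hence |(9t - 12)/(t + 5) + 21/4| < 57|t + 1|/(4·2) = (57/8)|t + 1|, which is < ϵ once |t + 1| < (8/57)ϵ.
Take δ = min(2, (8/57)ϵ). Then 0 < |t + 1| < δ forces both bounds, so |(9t - 12)/(t + 5) + 21/4| < ϵ.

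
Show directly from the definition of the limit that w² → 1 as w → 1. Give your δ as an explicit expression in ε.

δ = min(1, ε/3)

Suppose ε > 0. We seek δ > 0 with 0 < |w − 1| < δ ⇒ |w² − 1| < ε.
Factor: w² − 1 = (w − 1)(w + 1), so |w² − 1| = |w − 1|·|w + 1|.
Restrict δ ≤ 1. Then |w − 1| < 1 gives |w| < 2, so by the triangle inequality |w + 1| ≤ 2 + 1 = 3.
Hence |w² − 1| ≤ 3|w − 1|, which is < ε once |w − 1| < ε/3.
Take δ = min(1, ε/3). If 0 < |w − 1| < δ then both bounds hold and |w² − 1| ≤ 3|w − 1| < 3·(ε/3) = ε.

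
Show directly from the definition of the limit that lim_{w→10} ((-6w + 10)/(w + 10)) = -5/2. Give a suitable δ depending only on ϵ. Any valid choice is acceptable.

Suppose ϵ > 0. We want δ > 0 with 0 < |w − 10| < δ ⇒ |(-6w + 10)/(w + 10) + 5/2| < ϵ.
Combining over a common denominator, (-6w + 10)/(w + 10) + 5/2 = [(-6w + 10)·20 − (-50)·(w + 10)] / [20·(w + 10)] = -70(w − 10) / (20(w + 10)).
So |(-6w + 10)/(w + 10) + 5/2| = 70|w − 10| / (20·|w + 10|).
Restrict δ ≤ 10. Then |w − 10| < 10 gives |w + 10| = |(w − 10) + 20| ≥ 20 − 10 = 10.
Hence |(-6w + 10)/(w + 10) + 5/2| < 70|w − 10|/(20·10) = (7/20)|w − 10|, which is < ϵ once |w − 10| < (20/7)ϵ.
Take δ = min(10, (20/7)ϵ). Then 0 < |w − 10| < δ forces both bounds, so |(-6w + 10)/(w + 10) + 5/2| < ϵ.

δ = min(10, (20/7)ϵ)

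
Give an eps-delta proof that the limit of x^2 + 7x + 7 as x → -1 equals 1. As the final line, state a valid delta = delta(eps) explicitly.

delta = min(1, eps/8)

Fix eps > 0. We want delta > 0 such that 0 < |x + 1| < delta implies |(x^2 + 7x + 7) − 1| < eps.
(x^2 + 7x + 7) − 1 = x^2 + 7x + 6 = (x + 1)(x + 6).
So |(x^2 + 7x + 7) − 1| = |x + 1|·|x + 6|.
Assume first that |x + 1| < 1, so |x| < 2. Then |x + 6| ≤ 2 + 6 = 8.
Hence |(x^2 + 7x + 7) − 1| ≤ 8|x + 1| < eps provided |x + 1| < eps/8.
Choosing delta = min(1, eps/8) ensures both conditions, hence |(x^2 + 7x + 7) − 1| < eps.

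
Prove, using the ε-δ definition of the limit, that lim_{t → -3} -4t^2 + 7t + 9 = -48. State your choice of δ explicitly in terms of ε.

δ = min(1, ε/35)

Let ε > 0. We want δ > 0 such that 0 < |t + 3| < δ implies |(-4t^2 + 7t + 9) + 48| < ε.
(-4t^2 + 7t + 9) + 48 = -4t^2 + 7t + 57 = (t + 3)(-4t + 19).
So |(-4t^2 + 7t + 9) + 48| = |t + 3|·|-4t + 19|.
Assume first that |t + 3| < 1, so |t| < 4. Then |-4t + 19| ≤ 4·4 + 19 = 35.
Hence |(-4t^2 + 7t + 9) + 48| ≤ 35|t + 3| < ε provided |t + 3| < ε/35.
Choosing δ = min(1, ε/35) ensures both conditions, hence |(-4t^2 + 7t + 9) + 48| < ε.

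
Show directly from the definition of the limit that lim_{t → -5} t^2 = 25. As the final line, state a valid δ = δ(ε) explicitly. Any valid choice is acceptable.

Suppose ε > 0. We seek δ > 0 with 0 < |t + 5| < δ ⇒ |t^2 − 25| < ε.
Factor: t^2 − 25 = (t + 5)(t - 5), so |t^2 − 25| = |t + 5|·|t - 5|.
Impose δ ≤ 1 so that |t| < 6; then |t - 5| ≤ 11.
Hence |t^2 − 25| ≤ 11|t + 5|, which is < ε once |t + 5| < ε/11.
Take δ = min(1, ε/11). If 0 < |t + 5| < δ then both bounds hold and |t^2 − 25| ≤ 11|t + 5| < 11·(ε/11) = ε.

δ = min(1, ε/11)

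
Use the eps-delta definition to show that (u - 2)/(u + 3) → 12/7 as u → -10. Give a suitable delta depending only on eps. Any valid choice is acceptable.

Let eps > 0 be given. We want delta > 0 with 0 < |u + 10| < delta ⇒ |(u - 2)/(u + 3) − (12/7)| < eps.
Combining over a common denominator, (u - 2)/(u + 3) − (12/7) = [(u - 2)·(-7) − (-12)·(u + 3)] / [(-7)·(u + 3)] = 5(u + 10) / ((-7)(u + 3)).
So |(u - 2)/(u + 3) − (12/7)| = 5|u + 10| / (7·|u + 3|).
Require delta ≤ 7/2, so |u + 3| ≥ |-7| − |u + 10| > 7 − 7/2 = 7/2.
Hence |(u - 2)/(u + 3) − (12/7)| < 5|u + 10|/(7·(7/2)) = (10/49)|u + 10|, which is < eps once |u + 10| < (49/10)eps.
Take delta = min(7/2, (49/10)eps). Then 0 < |u + 10| < delta forces both bounds, so |(u - 2)/(u + 3) − (12/7)| < eps.

delta = min(7/2, (49/10)eps)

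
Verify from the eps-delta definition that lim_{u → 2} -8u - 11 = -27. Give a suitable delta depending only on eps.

delta = eps/8

Let eps > 0. We need delta > 0 so that 0 < |u − 2| < delta implies |(-8u - 11) + 27| < eps.
|(-8u - 11) + 27| = |-8u + 16| = 8|u − 2|.
Thus it suffices that |u − 2| < eps/8.
Take delta = eps/8. If 0 < |u − 2| < delta then |(-8u - 11) + 27| = 8|u − 2| < 8·(eps/8) = eps.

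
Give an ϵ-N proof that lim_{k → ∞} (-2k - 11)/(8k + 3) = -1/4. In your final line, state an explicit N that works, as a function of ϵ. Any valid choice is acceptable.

N = (41/32)/ϵ

Suppose ϵ > 0. For k ≥ 1, |(-2k - 11)/(8k + 3) + 1/4| = |-82|/(8(8k + 3)) = 82/(8(8k + 3)).
Since 8k + 3 ≥ 8k for k ≥ 1, this is ≤ 82/(8·8k) = (41/32)/k.
So |(-2k - 11)/(8k + 3) + 1/4| < ϵ whenever k > (41/32)/ϵ.
Take N = (41/32)/ϵ. If k > N then |(-2k - 11)/(8k + 3) + 1/4| ≤ (41/32)/k < ϵ.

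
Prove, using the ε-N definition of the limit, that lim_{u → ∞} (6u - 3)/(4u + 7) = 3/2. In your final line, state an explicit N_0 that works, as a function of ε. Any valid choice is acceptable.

Fix ε > 0. We seek N_0 > 0 such that u > N_0 implies |(6u - 3)/(4u + 7) − (3/2)| < ε.
(6u - 3)/(4u + 7) − (3/2) = (4(6u - 3) − 6(4u + 7)) / (4(4u + 7)) = -54/(4(4u + 7)).
For u > 0 we have 4u + 7 > 4u, so |(6u - 3)/(4u + 7) − (3/2)| = 54/(4(4u + 7)) < 54/(4·4u) = (27/8)/u.
Thus |(6u - 3)/(4u + 7) − (3/2)| < ε whenever u > (27/8)/ε.
Take N_0 = (27/8)/ε. If u > N_0 then |(6u - 3)/(4u + 7) − (3/2)| < (27/8)/u < ε.

N_0 = (27/8)/ε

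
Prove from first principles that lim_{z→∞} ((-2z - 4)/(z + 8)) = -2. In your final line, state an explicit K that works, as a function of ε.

Let ε > 0 be given. We seek K > 0 such that z > K implies |(-2z - 4)/(z + 8) + 2| < ε.
(-2z - 4)/(z + 8) + 2 = ((-2z - 4) − (-2)(z + 8)) / ((z + 8)) = 12/((z + 8)).
For z > 0 we have z + 8 > z, so |(-2z - 4)/(z + 8) + 2| = 12/((z + 8)) < 12/(z) = 12/z.
Thus |(-2z - 4)/(z + 8) + 2| < ε whenever z > 12/ε.
Take K = 12/ε. If z > K then |(-2z - 4)/(z + 8) + 2| < 12/z < ε.

K = 12/ε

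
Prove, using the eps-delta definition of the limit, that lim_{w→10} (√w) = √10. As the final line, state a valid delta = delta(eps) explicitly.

delta = min(10, √10·eps)

Suppose eps > 0. We want delta > 0 such that 0 < |w − 10| < delta implies |√w − √10| < eps.
Multiplying by the conjugate, |√w − √10| = |w − 10|/(√w + √10).
Restrict delta ≤ 10 so that |w − 10| < 10 forces w > 0, and then √w + √10 > √10.
Hence |√w − √10| < |w − 10|/√10, which is < eps once |w − 10| < √10·eps.
Take delta = min(10, √10·eps). If 0 < |w − 10| < delta then w > 0 and |√w − √10| < |w − 10|/√10 < eps.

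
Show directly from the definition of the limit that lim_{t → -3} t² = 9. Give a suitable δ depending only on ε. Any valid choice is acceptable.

Suppose ε > 0. We seek δ > 0 with 0 < |t + 3| < δ ⇒ |t² − 9| < ε.
Factor: t² − 9 = (t + 3)(t - 3), so |t² − 9| = |t + 3|·|t - 3|.
Impose δ ≤ 1 so that |t| < 4; then |t - 3| ≤ 7.
Hence |t² − 9| ≤ 7|t + 3|, which is < ε once |t + 3| < ε/7.
Take δ = min(1, ε/7). If 0 < |t + 3| < δ then both bounds hold and |t² − 9| ≤ 7|t + 3| < 7·(ε/7) = ε.

δ = min(1, ε/7)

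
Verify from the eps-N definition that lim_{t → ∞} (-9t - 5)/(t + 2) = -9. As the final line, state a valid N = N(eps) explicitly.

Suppose eps > 0. We seek N > 0 such that t > N implies |(-9t - 5)/(t + 2) + 9| < eps.
(-9t - 5)/(t + 2) + 9 = ((-9t - 5) − (-9)(t + 2)) / ((t + 2)) = 13/((t + 2)).
For t > 0 we have t + 2 > t, so |(-9t - 5)/(t + 2) + 9| = 13/((t + 2)) < 13/(t) = 13/t.
Thus |(-9t - 5)/(t + 2) + 9| < eps whenever t > 13/eps.
Take N = 13/eps. If t > N then |(-9t - 5)/(t + 2) + 9| < 13/t < eps.

N = 13/eps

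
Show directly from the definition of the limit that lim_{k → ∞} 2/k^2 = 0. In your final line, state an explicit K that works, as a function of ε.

K = (2/ε)^{1/2}

Let ε > 0 be given. For k ≥ 1, |2/k^2 − 0| = 2/k^2.
2/k^2 < ε ⇔ k^2 > 2/ε ⇔ k > (2/ε)^{1/2}.
Take K = (2/ε)^{1/2}. Then k > K implies 2/k^2 < ε.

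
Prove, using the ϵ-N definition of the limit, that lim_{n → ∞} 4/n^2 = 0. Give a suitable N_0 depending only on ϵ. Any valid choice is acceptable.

Let ϵ > 0. For n ≥ 1, |4/n^2 − 0| = 4/n^2.
4/n^2 < ϵ ⇔ n^2 > 4/ϵ ⇔ n > (4/ϵ)^{1/2}.
Take N_0 = (4/ϵ)^{1/2}. Then n > N_0 implies 4/n^2 < ϵ.

N_0 = (4/ϵ)^{1/2}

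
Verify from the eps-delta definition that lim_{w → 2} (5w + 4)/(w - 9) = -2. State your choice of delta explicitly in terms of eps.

delta = min(7/2, (1/2)eps)

Let eps > 0. We want delta > 0 with 0 < |w − 2| < delta ⇒ |(5w + 4)/(w - 9) + 2| < eps.
Combining over a common denominator, (5w + 4)/(w - 9) + 2 = [(5w + 4)·(-7) − 14·(w - 9)] / [(-7)·(w - 9)] = -49(w − 2) / ((-7)(w - 9)).
So |(5w + 4)/(w - 9) + 2| = 49|w − 2| / (7·|w − 9|).
Require delta ≤ 7/2, so |w − 9| ≥ |-7| − |w − 2| > 7 − 7/2 = 7/2.
Hence |(5w + 4)/(w - 9) + 2| < 49|w − 2|/(7·(7/2)) = 2|w − 2|, which is < eps once |w − 2| < (1/2)eps.
Take delta = min(7/2, (1/2)eps). Then 0 < |w − 2| < delta forces both bounds, so |(5w + 4)/(w - 9) + 2| < eps.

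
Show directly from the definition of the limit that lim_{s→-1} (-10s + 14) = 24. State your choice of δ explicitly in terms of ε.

δ = ε/10

Let ε > 0. We need δ > 0 so that 0 < |s + 1| < δ implies |(-10s + 14) − 24| < ε.
Since (-10s + 14) − 24 = -10(s + 1), we have |(-10s + 14) − 24| = 10|s + 1|.
So 10|s + 1| < ε exactly when |s + 1| < ε/10.
Choosing δ = ε/10 gives |(-10s + 14) − 24| = 10|s + 1| < ε whenever |s + 1| < δ.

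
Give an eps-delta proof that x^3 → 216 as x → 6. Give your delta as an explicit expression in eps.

delta = min(2, eps/148)

Fix eps > 0. We seek delta > 0 with 0 < |x − 6| < delta ⇒ |x^3 − 216| < eps.
Factor: x^3 − 216 = (x − 6)(x^2 + 6x + 36), so |x^3 − 216| = |x − 6|·|x^2 + 6x + 36|.
Restrict delta ≤ 2. Then |x − 6| < 2 gives |x| < 8, so by the triangle inequality |x^2 + 6x + 36| ≤ 8^2 + 6·8 + 36 = 148.
Hence |x^3 − 216| ≤ 148|x − 6|, which is < eps once |x − 6| < eps/148.
Take delta = min(2, eps/148). If 0 < |x − 6| < delta then both bounds hold and |x^3 − 216| ≤ 148|x − 6| < 148·(eps/148) = eps.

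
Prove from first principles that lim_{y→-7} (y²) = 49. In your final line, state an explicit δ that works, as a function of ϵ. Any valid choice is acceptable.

Fix ϵ > 0. We seek δ > 0 with 0 < |y + 7| < δ ⇒ |y² − 49| < ϵ.
Factor: y² − 49 = (y + 7)(y - 7), so |y² − 49| = |y + 7|·|y - 7|.
Restrict δ ≤ 1. Then |y + 7| < 1 gives |y| < 8, so by the triangle inequality |y - 7| ≤ 8 + 7 = 15.
Hence |y² − 49| ≤ 15|y + 7|, which is < ϵ once |y + 7| < ϵ/15.
Take δ = min(1, ϵ/15). If 0 < |y + 7| < δ then both bounds hold and |y² − 49| ≤ 15|y + 7| < 15·(ϵ/15) = ϵ.

δ = min(1, ϵ/15)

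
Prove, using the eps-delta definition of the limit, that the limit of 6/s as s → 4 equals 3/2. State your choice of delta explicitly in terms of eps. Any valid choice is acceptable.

Suppose eps > 0. We seek delta > 0 such that 0 < |s − 4| < delta implies |6/s − (3/2)| < eps.
|6/s − (3/2)| = 6·|4 − s|/(4·|s|) = 6|s − 4|/(4|s|).
Require delta ≤ 2 so that |s| > 4 − 2 = 2, hence 4|s| > 8.
Then |6/s − (3/2)| < 6|s − 4|/8, which is < eps when |s − 4| < (4/3)eps.
Take delta = min(2, (4/3)eps). Then 0 < |s − 4| < delta gives both |s − 4| < 2 and |s − 4| < (4/3)eps, so |6/s − (3/2)| < eps.

delta = min(2, (4/3)eps)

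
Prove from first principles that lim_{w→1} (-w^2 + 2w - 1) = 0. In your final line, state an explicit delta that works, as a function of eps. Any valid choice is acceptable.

Let eps > 0 be given. We want delta > 0 such that 0 < |w − 1| < delta implies |(-w^2 + 2w - 1)| < eps.
(-w^2 + 2w - 1) = -w^2 + 2w - 1 = (w − 1)(-w + 1).
So |(-w^2 + 2w - 1)| = |w − 1|·|-w + 1|.
Require delta ≤ 1. Then |w − 1| < 1 gives |w| < 2, and by the triangle inequality |-w + 1| ≤ 2 + 1 = 3.
Hence |(-w^2 + 2w - 1)| ≤ 3|w − 1| < eps provided |w − 1| < eps/3.
Take delta = min(1, eps/3). Then 0 < |w − 1| < delta gives both |w − 1| < 1 and |w − 1| < eps/3, so |(-w^2 + 2w - 1)| < eps.

delta = min(1, eps/3)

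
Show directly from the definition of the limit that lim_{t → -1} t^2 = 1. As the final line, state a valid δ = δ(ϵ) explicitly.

Let ϵ > 0 be given. We seek δ > 0 with 0 < |t + 1| < δ ⇒ |t^2 − 1| < ϵ.
Factor: t^2 − 1 = (t + 1)(t - 1), so |t^2 − 1| = |t + 1|·|t - 1|.
Restrict δ ≤ 2. Then |t + 1| < 2 gives |t| < 3, so by the triangle inequality |t - 1| ≤ 3 + 1 = 4.
Hence |t^2 − 1| ≤ 4|t + 1|, which is < ϵ once |t + 1| < ϵ/4.
Take δ = min(2, ϵ/4). If 0 < |t + 1| < δ then both bounds hold and |t^2 − 1| ≤ 4|t + 1| < 4·(ϵ/4) = ϵ.

δ = min(2, ϵ/4)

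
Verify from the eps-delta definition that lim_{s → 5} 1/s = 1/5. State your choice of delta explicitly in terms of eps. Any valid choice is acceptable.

Suppose eps > 0. We seek delta > 0 such that 0 < |s − 5| < delta implies |1/s − (1/5)| < eps.
|1/s − (1/5)| = |5 − s|/(5·|s|) = |s − 5|/(5|s|).
Restrict delta ≤ 5/2. Then |s − 5| < 5/2 gives |s| > 5/2, so 5|s| > 25/2.
Then |1/s − (1/5)| < |s − 5|/(25/2), which is < eps when |s − 5| < (25/2)eps.
Take delta = min(5/2, (25/2)eps). Then 0 < |s − 5| < delta gives both |s − 5| < 5/2 and |s − 5| < (25/2)eps, so |1/s − (1/5)| < eps.

delta = min(5/2, (25/2)eps)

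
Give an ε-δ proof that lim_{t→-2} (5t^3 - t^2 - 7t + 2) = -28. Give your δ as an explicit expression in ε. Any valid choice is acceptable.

Fix ε > 0. We want δ > 0 such that 0 < |t + 2| < δ implies |(5t^3 - t^2 - 7t + 2) + 28| < ε.
(5t^3 - t^2 - 7t + 2) + 28 = 5t^3 - t^2 - 7t + 30 = (t + 2)(5t^2 - 11t + 15).
So |(5t^3 - t^2 - 7t + 2) + 28| = |t + 2|·|5t^2 - 11t + 15|.
Assume first that |t + 2| < 1, so |t| < 3. Then |5t^2 - 11t + 15| ≤ 5·3^2 + 11·3 + 15 = 93.
Hence |(5t^3 - t^2 - 7t + 2) + 28| ≤ 93|t + 2| < ε provided |t + 2| < ε/93.
Choosing δ = min(1, ε/93) ensures both conditions, hence |(5t^3 - t^2 - 7t + 2) + 28| < ε.

δ = min(1, ε/93)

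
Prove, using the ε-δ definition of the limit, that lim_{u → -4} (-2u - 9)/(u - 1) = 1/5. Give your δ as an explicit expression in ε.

Let ε > 0. We want δ > 0 with 0 < |u + 4| < δ ⇒ |(-2u - 9)/(u - 1) − (1/5)| < ε.
Combining over a common denominator, (-2u - 9)/(u - 1) − (1/5) = [(-2u - 9)·(-5) − (-1)·(u - 1)] / [(-5)·(u - 1)] = 11(u + 4) / ((-5)(u - 1)).
So |(-2u - 9)/(u - 1) − (1/5)| = 11|u + 4| / (5·|u − 1|).
Restrict δ ≤ 5/2. Then |u + 4| < 5/2 gives |u − 1| = |(u + 4) + (-5)| ≥ 5 − 5/2 = 5/2.
Hence |(-2u - 9)/(u - 1) − (1/5)| < 11|u + 4|/(5·(5/2)) = (22/25)|u + 4|, which is < ε once |u + 4| < (25/22)ε.
Take δ = min(5/2, (25/22)ε). Then 0 < |u + 4| < δ forces both bounds, so |(-2u - 9)/(u - 1) − (1/5)| < ε.

δ = min(5/2, (25/22)ε)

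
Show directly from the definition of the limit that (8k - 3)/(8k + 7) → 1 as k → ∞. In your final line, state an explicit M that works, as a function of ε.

M = (5/4)/ε

Let ε > 0 be given. For k ≥ 1, |(8k - 3)/(8k + 7) − 1| = |-80|/(8(8k + 7)) = 80/(8(8k + 7)).
Since 8k + 7 ≥ 8k for k ≥ 1, this is ≤ 80/(8·8k) = (5/4)/k.
So |(8k - 3)/(8k + 7) − 1| < ε whenever k > (5/4)/ε.
Take M = (5/4)/ε. If k > M then |(8k - 3)/(8k + 7) − 1| ≤ (5/4)/k < ε.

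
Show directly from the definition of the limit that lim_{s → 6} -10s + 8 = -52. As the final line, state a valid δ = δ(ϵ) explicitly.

Suppose ϵ > 0. We need δ > 0 so that 0 < |s − 6| < δ implies |(-10s + 8) + 52| < ϵ.
Since (-10s + 8) + 52 = -10(s − 6), we have |(-10s + 8) + 52| = 10|s − 6|.
So 10|s − 6| < ϵ exactly when |s − 6| < ϵ/10.
Choosing δ = ϵ/10 gives |(-10s + 8) + 52| = 10|s − 6| < ϵ whenever |s − 6| < δ.

δ = ϵ/10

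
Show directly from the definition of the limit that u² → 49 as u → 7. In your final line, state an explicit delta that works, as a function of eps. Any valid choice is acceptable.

delta = min(1, eps/15)

Let eps > 0 be given. We seek delta > 0 with 0 < |u − 7| < delta ⇒ |u² − 49| < eps.
Factor: u² − 49 = (u − 7)(u + 7), so |u² − 49| = |u − 7|·|u + 7|.
Impose delta ≤ 1 so that |u| < 8; then |u + 7| ≤ 15.
Hence |u² − 49| ≤ 15|u − 7|, which is < eps once |u − 7| < eps/15.
Take delta = min(1, eps/15). If 0 < |u − 7| < delta then both bounds hold and |u² − 49| ≤ 15|u − 7| < 15·(eps/15) = eps.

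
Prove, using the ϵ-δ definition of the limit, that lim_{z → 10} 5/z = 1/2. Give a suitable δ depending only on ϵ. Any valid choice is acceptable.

δ = min(5, 10ϵ)

Suppose ϵ > 0. We seek δ > 0 such that 0 < |z − 10| < δ implies |5/z − (1/2)| < ϵ.
|5/z − (1/2)| = 5·|10 − z|/(10·|z|) = 5|z − 10|/(10|z|).
Restrict δ ≤ 5. Then |z − 10| < 5 gives |z| > 5, so 10|z| > 50.
Then |5/z − (1/2)| < 5|z − 10|/50, which is < ϵ when |z − 10| < 10ϵ.
Take δ = min(5, 10ϵ). Then 0 < |z − 10| < δ gives both |z − 10| < 5 and |z − 10| < 10ϵ, so |5/z − (1/2)| < ϵ.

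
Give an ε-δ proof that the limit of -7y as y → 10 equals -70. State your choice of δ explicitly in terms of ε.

Suppose ε > 0. We need δ > 0 so that 0 < |y − 10| < δ implies |(-7y) + 70| < ε.
Since (-7y) + 70 = -7(y − 10), we have |(-7y) + 70| = 7|y − 10|.
Thus it suffices that |y − 10| < ε/7.
Take δ = ε/7. If 0 < |y − 10| < δ then |(-7y) + 70| = 7|y − 10| < 7·(ε/7) = ε.

δ = ε/7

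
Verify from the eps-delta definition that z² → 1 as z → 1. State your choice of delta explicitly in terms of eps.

Let eps > 0 be given. We seek delta > 0 with 0 < |z − 1| < delta ⇒ |z² − 1| < eps.
Factor: z² − 1 = (z − 1)(z + 1), so |z² − 1| = |z − 1|·|z + 1|.
Impose delta ≤ 2 so that |z| < 3; then |z + 1| ≤ 4.
Hence |z² − 1| ≤ 4|z − 1|, which is < eps once |z − 1| < eps/4.
Take delta = min(2, eps/4). If 0 < |z − 1| < delta then both bounds hold and |z² − 1| ≤ 4|z − 1| < 4·(eps/4) = eps.

delta = min(2, eps/4)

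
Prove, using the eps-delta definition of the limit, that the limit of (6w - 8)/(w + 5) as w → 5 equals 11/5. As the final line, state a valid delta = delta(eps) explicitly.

Let eps > 0 be given. We want delta > 0 with 0 < |w − 5| < delta ⇒ |(6w - 8)/(w + 5) − (11/5)| < eps.
Combining over a common denominator, (6w - 8)/(w + 5) − (11/5) = [(6w - 8)·10 − 22·(w + 5)] / [10·(w + 5)] = 38(w − 5) / (10(w + 5)).
So |(6w - 8)/(w + 5) − (11/5)| = 38|w − 5| / (10·|w + 5|).
Require delta ≤ 5, so |w + 5| ≥ |10| − |w − 5| > 10 − 5 = 5.
Hence |(6w - 8)/(w + 5) − (11/5)| < 38|w − 5|/(10·5) = (19/25)|w − 5|, which is < eps once |w − 5| < (25/19)eps.
Take delta = min(5, (25/19)eps). Then 0 < |w − 5| < delta forces both bounds, so |(6w - 8)/(w + 5) − (11/5)| < eps.

delta = min(5, (25/19)eps)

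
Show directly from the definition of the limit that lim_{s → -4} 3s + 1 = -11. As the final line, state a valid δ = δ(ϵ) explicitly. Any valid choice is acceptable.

δ = ϵ/3

Let ϵ > 0 be given. We need δ > 0 so that 0 < |s + 4| < δ implies |(3s + 1) + 11| < ϵ.
Since (3s + 1) + 11 = 3(s + 4), we have |(3s + 1) + 11| = 3|s + 4|.
Thus it suffices that |s + 4| < ϵ/3.
Choosing δ = ϵ/3 gives |(3s + 1) + 11| = 3|s + 4| < ϵ whenever |s + 4| < δ.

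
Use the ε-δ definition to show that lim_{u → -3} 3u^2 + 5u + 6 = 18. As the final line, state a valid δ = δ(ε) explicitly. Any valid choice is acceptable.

Suppose ε > 0. We want δ > 0 such that 0 < |u + 3| < δ implies |(3u^2 + 5u + 6) − 18| < ε.
(3u^2 + 5u + 6) − 18 = 3u^2 + 5u - 12 = (u + 3)(3u - 4).
So |(3u^2 + 5u + 6) − 18| = |u + 3|·|3u - 4|.
Require δ ≤ 1. Then |u + 3| < 1 gives |u| < 4, and by the triangle inequality |3u - 4| ≤ 3·4 + 4 = 16.
Hence |(3u^2 + 5u + 6) − 18| ≤ 16|u + 3| < ε provided |u + 3| < ε/16.
Choosing δ = min(1, ε/16) ensures both conditions, hence |(3u^2 + 5u + 6) − 18| < ε.

δ = min(1, ε/16)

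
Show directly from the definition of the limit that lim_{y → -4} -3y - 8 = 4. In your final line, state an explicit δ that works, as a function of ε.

Let ε > 0 be given. We need δ > 0 so that 0 < |y + 4| < δ implies |(-3y - 8) − 4| < ε.
|(-3y - 8) − 4| = |-3y - 12| = 3|y + 4|.
So 3|y + 4| < ε exactly when |y + 4| < ε/3.
Choosing δ = ε/3 gives |(-3y - 8) − 4| = 3|y + 4| < ε whenever |y + 4| < δ.

δ = ε/3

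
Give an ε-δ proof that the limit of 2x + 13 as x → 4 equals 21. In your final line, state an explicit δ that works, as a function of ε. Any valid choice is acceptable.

Fix ε > 0. We need δ > 0 so that 0 < |x − 4| < δ implies |(2x + 13) − 21| < ε.
|(2x + 13) − 21| = |2x - 8| = 2|x − 4|.
Thus it suffices that |x − 4| < ε/2.
Take δ = ε/2. If 0 < |x − 4| < δ then |(2x + 13) − 21| = 2|x − 4| < 2·(ε/2) = ε.

δ = ε/2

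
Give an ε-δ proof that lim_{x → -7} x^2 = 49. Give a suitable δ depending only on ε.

δ = min(2, ε/16)

Suppose ε > 0. We seek δ > 0 with 0 < |x + 7| < δ ⇒ |x^2 − 49| < ε.
Factor: x^2 − 49 = (x + 7)(x - 7), so |x^2 − 49| = |x + 7|·|x - 7|.
Restrict δ ≤ 2. Then |x + 7| < 2 gives |x| < 9, so by the triangle inequality |x - 7| ≤ 9 + 7 = 16.
Hence |x^2 − 49| ≤ 16|x + 7|, which is < ε once |x + 7| < ε/16.
Take δ = min(2, ε/16). If 0 < |x + 7| < δ then both bounds hold and |x^2 − 49| ≤ 16|x + 7| < 16·(ε/16) = ε.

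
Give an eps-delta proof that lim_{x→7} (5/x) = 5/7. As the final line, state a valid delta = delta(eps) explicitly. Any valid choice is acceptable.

Fix eps > 0. We seek delta > 0 such that 0 < |x − 7| < delta implies |5/x − (5/7)| < eps.
|5/x − (5/7)| = 5·|7 − x|/(7·|x|) = 5|x − 7|/(7|x|).
Restrict delta ≤ 7/2. Then |x − 7| < 7/2 gives |x| > 7/2, so 7|x| > 49/2.
Then |5/x − (5/7)| < 5|x − 7|/(49/2), which is < eps when |x − 7| < (49/10)eps.
Take delta = min(7/2, (49/10)eps). Then 0 < |x − 7| < delta gives both |x − 7| < 7/2 and |x − 7| < (49/10)eps, so |5/x − (5/7)| < eps.

delta = min(7/2, (49/10)eps)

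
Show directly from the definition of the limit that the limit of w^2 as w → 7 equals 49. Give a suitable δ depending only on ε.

δ = min(1, ε/15)

Let ε > 0 be given. We seek δ > 0 with 0 < |w − 7| < δ ⇒ |w^2 − 49| < ε.
Factor: w^2 − 49 = (w − 7)(w + 7), so |w^2 − 49| = |w − 7|·|w + 7|.
Impose δ ≤ 1 so that |w| < 8; then |w + 7| ≤ 15.
Hence |w^2 − 49| ≤ 15|w − 7|, which is < ε once |w − 7| < ε/15.
Take δ = min(1, ε/15). If 0 < |w − 7| < δ then both bounds hold and |w^2 − 49| ≤ 15|w − 7| < 15·(ε/15) = ε.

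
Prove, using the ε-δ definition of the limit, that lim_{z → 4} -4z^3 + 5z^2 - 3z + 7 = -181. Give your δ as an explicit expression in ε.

Fix ε > 0. We want δ > 0 such that 0 < |z − 4| < δ implies |(-4z^3 + 5z^2 - 3z + 7) + 181| < ε.
(-4z^3 + 5z^2 - 3z + 7) + 181 = -4z^3 + 5z^2 - 3z + 188 = (z − 4)(-4z^2 - 11z - 47).
So |(-4z^3 + 5z^2 - 3z + 7) + 181| = |z − 4|·|-4z^2 - 11z - 47|.
Assume first that |z − 4| < 1, so |z| < 5. Then |-4z^2 - 11z - 47| ≤ 4·5^2 + 11·5 + 47 = 202.
Hence |(-4z^3 + 5z^2 - 3z + 7) + 181| ≤ 202|z − 4| < ε provided |z − 4| < ε/202.
Choosing δ = min(1, ε/202) ensures both conditions, hence |(-4z^3 + 5z^2 - 3z + 7) + 181| < ε.

δ = min(1, ε/202)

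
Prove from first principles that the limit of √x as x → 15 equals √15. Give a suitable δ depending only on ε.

δ = min(15, √15·ε)

Let ε > 0 be given. We want δ > 0 such that 0 < |x − 15| < δ implies |√x − √15| < ε.
Multiplying by the conjugate, |√x − √15| = |x − 15|/(√x + √15).
Restrict δ ≤ 15 so that |x − 15| < 15 forces x > 0, and then √x + √15 > √15.
Hence |√x − √15| < |x − 15|/√15, which is < ε once |x − 15| < √15·ε.
Take δ = min(15, √15·ε). If 0 < |x − 15| < δ then x > 0 and |√x − √15| < |x − 15|/√15 < ε.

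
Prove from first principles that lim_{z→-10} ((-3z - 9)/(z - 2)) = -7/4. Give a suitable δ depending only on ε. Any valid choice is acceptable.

Suppose ε > 0. We want δ > 0 with 0 < |z + 10| < δ ⇒ |(-3z - 9)/(z - 2) + 7/4| < ε.
Combining over a common denominator, (-3z - 9)/(z - 2) + 7/4 = [(-3z - 9)·(-12) − 21·(z - 2)] / [(-12)·(z - 2)] = 15(z + 10) / ((-12)(z - 2)).
So |(-3z - 9)/(z - 2) + 7/4| = 15|z + 10| / (12·|z − 2|).
Restrict δ ≤ 6. Then |z + 10| < 6 gives |z − 2| = |(z + 10) + (-12)| ≥ 12 − 6 = 6.
Hence |(-3z - 9)/(z - 2) + 7/4| < 15|z + 10|/(12·6) = (5/24)|z + 10|, which is < ε once |z + 10| < (24/5)ε.
Take δ = min(6, (24/5)ε). Then 0 < |z + 10| < δ forces both bounds, so |(-3z - 9)/(z - 2) + 7/4| < ε.

δ = min(6, (24/5)ε)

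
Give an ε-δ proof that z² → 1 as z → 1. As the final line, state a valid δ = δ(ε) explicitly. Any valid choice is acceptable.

Suppose ε > 0. We seek δ > 0 with 0 < |z − 1| < δ ⇒ |z² − 1| < ε.
Factor: z² − 1 = (z − 1)(z + 1), so |z² − 1| = |z − 1|·|z + 1|.
Restrict δ ≤ 1. Then |z − 1| < 1 gives |z| < 2, so by the triangle inequality |z + 1| ≤ 2 + 1 = 3.
Hence |z² − 1| ≤ 3|z − 1|, which is < ε once |z − 1| < ε/3.
Take δ = min(1, ε/3). If 0 < |z − 1| < δ then both bounds hold and |z² − 1| ≤ 3|z − 1| < 3·(ε/3) = ε.

δ = min(1, ε/3)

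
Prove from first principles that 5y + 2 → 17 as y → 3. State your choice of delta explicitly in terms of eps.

delta = eps/5

Let eps > 0 be given. We need delta > 0 so that 0 < |y − 3| < delta implies |(5y + 2) − 17| < eps.
|(5y + 2) − 17| = |5y - 15| = 5|y − 3|.
Thus it suffices that |y − 3| < eps/5.
Take delta = eps/5. If 0 < |y − 3| < delta then |(5y + 2) − 17| = 5|y − 3| < 5·(eps/5) = eps.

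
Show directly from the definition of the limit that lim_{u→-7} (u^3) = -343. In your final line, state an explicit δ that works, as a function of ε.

δ = min(1, ε/169)

Fix ε > 0. We seek δ > 0 with 0 < |u + 7| < δ ⇒ |u^3 + 343| < ε.
Factor: u^3 + 343 = (u + 7)(u^2 - 7u + 49), so |u^3 + 343| = |u + 7|·|u^2 - 7u + 49|.
Restrict δ ≤ 1. Then |u + 7| < 1 gives |u| < 8, so by the triangle inequality |u^2 - 7u + 49| ≤ 8^2 + 7·8 + 49 = 169.
Hence |u^3 + 343| ≤ 169|u + 7|, which is < ε once |u + 7| < ε/169.
Take δ = min(1, ε/169). If 0 < |u + 7| < δ then both bounds hold and |u^3 + 343| ≤ 169|u + 7| < 169·(ε/169) = ε.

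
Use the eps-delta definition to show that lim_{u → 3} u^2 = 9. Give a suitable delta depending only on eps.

Suppose eps > 0. We seek delta > 0 with 0 < |u − 3| < delta ⇒ |u^2 − 9| < eps.
Factor: u^2 − 9 = (u − 3)(u + 3), so |u^2 − 9| = |u − 3|·|u + 3|.
Restrict delta ≤ 1. Then |u − 3| < 1 gives |u| < 4, so by the triangle inequality |u + 3| ≤ 4 + 3 = 7.
Hence |u^2 − 9| ≤ 7|u − 3|, which is < eps once |u − 3| < eps/7.
Take delta = min(1, eps/7). If 0 < |u − 3| < delta then both bounds hold and |u^2 − 9| ≤ 7|u − 3| < 7·(eps/7) = eps.

delta = min(1, eps/7)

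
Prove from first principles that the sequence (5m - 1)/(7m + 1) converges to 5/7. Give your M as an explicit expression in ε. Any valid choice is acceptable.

M = (12/49)/ε

Let ε > 0. For m ≥ 1, |(5m - 1)/(7m + 1) − (5/7)| = |-12|/(7(7m + 1)) = 12/(7(7m + 1)).
Since 7m + 1 ≥ 7m for m ≥ 1, this is ≤ 12/(7·7m) = (12/49)/m.
So |(5m - 1)/(7m + 1) − (5/7)| < ε whenever m > (12/49)/ε.
Take M = (12/49)/ε. If m > M then |(5m - 1)/(7m + 1) − (5/7)| ≤ (12/49)/m < ε.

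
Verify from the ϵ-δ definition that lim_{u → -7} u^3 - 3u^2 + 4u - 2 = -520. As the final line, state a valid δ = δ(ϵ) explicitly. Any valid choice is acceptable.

δ = min(2, ϵ/245)

Let ϵ > 0 be given. We want δ > 0 such that 0 < |u + 7| < δ implies |(u^3 - 3u^2 + 4u - 2) + 520| < ϵ.
(u^3 - 3u^2 + 4u - 2) + 520 = u^3 - 3u^2 + 4u + 518 = (u + 7)(u^2 - 10u + 74).
So |(u^3 - 3u^2 + 4u - 2) + 520| = |u + 7|·|u^2 - 10u + 74|.
Require δ ≤ 2. Then |u + 7| < 2 gives |u| < 9, and by the triangle inequality |u^2 - 10u + 74| ≤ 9^2 + 10·9 + 74 = 245.
Hence |(u^3 - 3u^2 + 4u - 2) + 520| ≤ 245|u + 7| < ϵ provided |u + 7| < ϵ/245.
Choosing δ = min(2, ϵ/245) ensures both conditions, hence |(u^3 - 3u^2 + 4u - 2) + 520| < ϵ.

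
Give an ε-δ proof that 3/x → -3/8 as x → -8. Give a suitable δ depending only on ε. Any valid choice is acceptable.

δ = min(4, (32/3)ε)

Let ε > 0. We seek δ > 0 such that 0 < |x + 8| < δ implies |3/x + 3/8| < ε.
|3/x + 3/8| = 3·|-8 − x|/(8·|x|) = 3|x + 8|/(8|x|).
Require δ ≤ 4 so that |x| > 8 − 4 = 4, hence 8|x| > 32.
Then |3/x + 3/8| < 3|x + 8|/32, which is < ε when |x + 8| < (32/3)ε.
Take δ = min(4, (32/3)ε). Then 0 < |x + 8| < δ gives both |x + 8| < 4 and |x + 8| < (32/3)ε, so |3/x + 3/8| < ε.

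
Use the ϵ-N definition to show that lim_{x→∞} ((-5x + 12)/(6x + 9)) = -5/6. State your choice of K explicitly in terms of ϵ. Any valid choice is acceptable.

Suppose ϵ > 0. We seek K > 0 such that x > K implies |(-5x + 12)/(6x + 9) + 5/6| < ϵ.
(-5x + 12)/(6x + 9) + 5/6 = (6(-5x + 12) − (-5)(6x + 9)) / (6(6x + 9)) = 117/(6(6x + 9)).
For x > 0 we have 6x + 9 > 6x, so |(-5x + 12)/(6x + 9) + 5/6| = 117/(6(6x + 9)) < 117/(6·6x) = (13/4)/x.
Thus |(-5x + 12)/(6x + 9) + 5/6| < ϵ whenever x > (13/4)/ϵ.
Take K = (13/4)/ϵ. If x > K then |(-5x + 12)/(6x + 9) + 5/6| < (13/4)/x < ϵ.

K = (13/4)/ϵ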